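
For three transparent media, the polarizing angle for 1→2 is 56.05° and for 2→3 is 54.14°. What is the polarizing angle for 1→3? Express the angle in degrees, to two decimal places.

θ_B ≈ 64.05°

tan θ_B(1→2) = n₂/n₁ = tan 56.05° = 1.4854.
tan θ_B(2→3) = n₃/n₂ = tan 54.14° = 1.3835.
Multiplying, n₃/n₁ = 1.4854 × 1.3835 = 2.0550, and θ_B(1→3) = arctan 2.0550 = 64.05°.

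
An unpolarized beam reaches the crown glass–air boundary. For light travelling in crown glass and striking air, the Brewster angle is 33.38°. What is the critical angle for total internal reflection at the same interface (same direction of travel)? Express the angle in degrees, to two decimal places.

n₂/n₁ = tan 33.38° = 0.6589; the critical angle satisfies sin θ_c = n₂/n₁.
θ_c = arcsin(0.6589) = 41.21°.

θ_c ≈ 41.21°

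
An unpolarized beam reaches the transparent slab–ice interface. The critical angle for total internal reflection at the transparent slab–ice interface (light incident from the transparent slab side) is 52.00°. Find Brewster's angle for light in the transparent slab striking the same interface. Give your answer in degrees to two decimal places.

n₂/n₁ = sin θ_c = sin 52.00° = 0.7880.
tan θ_B equals the same ratio, so θ_B = arctan(0.7880) = 38.24°.

θ_B ≈ 38.24°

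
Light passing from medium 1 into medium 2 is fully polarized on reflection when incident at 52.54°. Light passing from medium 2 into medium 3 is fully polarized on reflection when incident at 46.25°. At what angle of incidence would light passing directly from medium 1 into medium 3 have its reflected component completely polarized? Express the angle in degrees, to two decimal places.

tan θ_B(1→2) = n₂/n₁ = tan 52.54° = 1.3051.
tan θ_B(2→3) = n₃/n₂ = tan 46.25° = 1.0446.
n₃/n₁ = 1.3633. Then tan θ_B(1→3) = n₃/n₁, so θ_B(1→3) = arctan(1.3633) = 53.74°.

θ_B ≈ 53.74°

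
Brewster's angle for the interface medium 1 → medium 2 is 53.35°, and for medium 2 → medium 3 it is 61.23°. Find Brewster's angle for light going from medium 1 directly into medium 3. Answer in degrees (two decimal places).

tan θ_B(1→2) = n₂/n₁ = tan 53.35° = 1.3440.
tan θ_B(2→3) = n₃/n₂ = tan 61.23° = 1.8213.
n₃/n₁ = 2.4479. Then tan θ_B(1→3) = n₃/n₁, so θ_B(1→3) = arctan(2.4479) = 67.78°.

θ_B ≈ 67.78°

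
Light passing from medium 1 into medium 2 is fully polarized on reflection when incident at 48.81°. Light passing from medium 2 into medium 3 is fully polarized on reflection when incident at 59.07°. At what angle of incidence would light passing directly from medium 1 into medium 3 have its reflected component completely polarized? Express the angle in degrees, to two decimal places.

θ_B ≈ 62.33°

Each Brewster angle gives a ratio: n₂/n₁ = tan 48.81° = 1.1427, n₃/n₂ = tan 59.07° = 1.6689.
n₃/n₁ = 1.9070. Then tan θ_B(1→3) = n₃/n₁, so θ_B(1→3) = arctan(1.9070) = 62.33°.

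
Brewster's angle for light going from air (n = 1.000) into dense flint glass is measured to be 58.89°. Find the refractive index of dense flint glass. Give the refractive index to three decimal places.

n ≈ 1.657

Brewster's law: tan θ_B = n₂/n₁ (light incident in air, refracted into dense flint glass).
n₂ = n₁ tan θ_B = 1.000 × tan 58.89° = 1.657.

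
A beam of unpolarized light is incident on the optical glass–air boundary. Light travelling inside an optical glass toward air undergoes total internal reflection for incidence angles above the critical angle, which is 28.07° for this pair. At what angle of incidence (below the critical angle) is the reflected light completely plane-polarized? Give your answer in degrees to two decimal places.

θ_B ≈ 25.20°

n₂/n₁ = sin θ_c = sin 28.07° = 0.4705.
tan θ_B equals the same ratio, so θ_B = arctan(0.4705) = 25.20°.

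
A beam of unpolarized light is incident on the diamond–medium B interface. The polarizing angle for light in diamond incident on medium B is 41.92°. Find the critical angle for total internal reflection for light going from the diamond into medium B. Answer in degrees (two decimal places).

θ_c ≈ 63.88°

n₂/n₁ = tan 41.92° = 0.8979; the critical angle satisfies sin θ_c = n₂/n₁.
θ_c = arcsin(0.8979) = 63.88°.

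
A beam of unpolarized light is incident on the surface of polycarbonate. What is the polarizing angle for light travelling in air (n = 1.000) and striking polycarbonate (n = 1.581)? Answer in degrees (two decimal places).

θ_B ≈ 57.69°

Brewster's condition: tan θ_B = n₂/n₁ = 1.581/1.000 = 1.5810.
θ_B = arctan(1.5810) = 57.69°.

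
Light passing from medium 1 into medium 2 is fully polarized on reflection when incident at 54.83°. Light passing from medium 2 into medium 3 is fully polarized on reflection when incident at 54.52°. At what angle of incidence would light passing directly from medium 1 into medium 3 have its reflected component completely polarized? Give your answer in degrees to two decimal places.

Each Brewster angle gives a ratio: n₂/n₁ = tan 54.83° = 1.4192, n₃/n₂ = tan 54.52° = 1.4030.
n₃/n₁ = 1.9911. Then tan θ_B(1→3) = n₃/n₁, so θ_B(1→3) = arctan(1.9911) = 63.33°.

θ_B ≈ 63.33°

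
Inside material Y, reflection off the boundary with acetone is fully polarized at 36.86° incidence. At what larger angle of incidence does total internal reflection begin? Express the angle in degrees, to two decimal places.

tan θ_B = n₂/n₁ = tan 36.86° = 0.7497.
Total internal reflection: sin θ_c = n₂/n₁ = 0.7497.
θ_c = arcsin(0.7497) = 48.57°.

θ_c ≈ 48.57°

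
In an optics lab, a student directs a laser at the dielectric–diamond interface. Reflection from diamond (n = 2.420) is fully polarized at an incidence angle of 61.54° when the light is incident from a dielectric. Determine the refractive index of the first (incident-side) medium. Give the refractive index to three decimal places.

n ≈ 1.312

At Brewster's angle, tan θ_B = n₂/n₁ with n₁ on the incident side (a dielectric) and n₂ on the transmitted side (diamond).
n₁ = n₂ / tan θ_B = 2.420 / tan 61.54° = 1.312.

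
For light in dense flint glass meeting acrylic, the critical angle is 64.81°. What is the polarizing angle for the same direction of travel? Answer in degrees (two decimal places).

θ_B ≈ 42.14°

n₂/n₁ = sin θ_c = sin 64.81° = 0.9049.
tan θ_B equals the same ratio, so θ_B = arctan(0.9049) = 42.14°.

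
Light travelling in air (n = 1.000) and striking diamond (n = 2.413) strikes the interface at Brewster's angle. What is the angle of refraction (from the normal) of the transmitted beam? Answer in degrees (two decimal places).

θ_t ≈ 22.51°

θ_B = arctan(n₂/n₁) = arctan(2.413/1.000) = 67.49°.
The refracted ray is perpendicular to the reflected ray, so θ_t = 90° − θ_B = 22.51°.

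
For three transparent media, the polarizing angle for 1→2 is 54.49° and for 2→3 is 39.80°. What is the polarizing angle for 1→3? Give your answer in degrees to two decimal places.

θ_B ≈ 49.42°

Each Brewster angle gives a ratio: n₂/n₁ = tan 54.49° = 1.4014, n₃/n₂ = tan 39.80° = 0.8332.
Multiplying, n₃/n₁ = 1.4014 × 0.8332 = 1.1676, and θ_B(1→3) = arctan 1.1676 = 49.42°.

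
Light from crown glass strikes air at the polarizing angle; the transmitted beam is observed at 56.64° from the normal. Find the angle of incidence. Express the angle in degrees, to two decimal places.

Brewster's condition makes the reflected and refracted beams perpendicular: θ_B + θ_t = 90°.
So θ_B = 90° − θ_t = 90° − 56.64° = 33.36°.

θ_B ≈ 33.36°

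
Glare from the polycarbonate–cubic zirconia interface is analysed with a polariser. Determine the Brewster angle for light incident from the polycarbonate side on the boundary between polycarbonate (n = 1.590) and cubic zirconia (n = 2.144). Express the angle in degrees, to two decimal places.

tan θ_B = n₂/n₁ = 2.144/1.590 = 1.3484.
θ_B = arctan(1.3484) = 53.44°.

θ_B ≈ 53.44°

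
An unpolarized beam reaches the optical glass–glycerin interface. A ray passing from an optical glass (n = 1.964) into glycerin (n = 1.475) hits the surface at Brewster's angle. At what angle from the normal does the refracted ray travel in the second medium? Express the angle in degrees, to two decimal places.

tan θ_B = n₂/n₁ = 1.475/1.964 = 0.7510, so θ_B = 36.91°.
At Brewster's angle the reflected and refracted rays are perpendicular, so θ_t = 90° − θ_B = 90° − 36.91° = 53.09°.

θ_t ≈ 53.09°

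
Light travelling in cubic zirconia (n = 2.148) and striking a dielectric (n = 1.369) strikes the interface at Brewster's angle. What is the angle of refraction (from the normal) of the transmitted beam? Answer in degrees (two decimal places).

θ_t ≈ 57.49°

θ_B = arctan(n₂/n₁) = arctan(1.369/2.148) = 32.51°.
At Brewster's angle the reflected and refracted rays are perpendicular, so θ_t = 90° − θ_B = 90° − 32.51° = 57.49°.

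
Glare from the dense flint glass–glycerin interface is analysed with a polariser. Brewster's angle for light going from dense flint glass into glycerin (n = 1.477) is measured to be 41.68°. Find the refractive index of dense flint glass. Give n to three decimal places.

n ≈ 1.659

At Brewster's angle, tan θ_B = n₂/n₁ with n₁ on the incident side (dense flint glass) and n₂ on the transmitted side (glycerin).
n₁ = n₂ / tan θ_B = 1.477 / tan 41.68° = 1.659.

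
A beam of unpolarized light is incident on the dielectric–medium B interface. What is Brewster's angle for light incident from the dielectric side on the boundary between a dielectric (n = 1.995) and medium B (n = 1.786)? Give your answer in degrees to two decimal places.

θ_B ≈ 41.84°

tan θ_B = n₂/n₁ = 1.786/1.995 = 0.8952.
θ_B = arctan(0.8952) = 41.84°.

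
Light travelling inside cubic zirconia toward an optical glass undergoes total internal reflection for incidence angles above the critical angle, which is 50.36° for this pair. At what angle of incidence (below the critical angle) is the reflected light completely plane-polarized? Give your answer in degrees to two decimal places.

θ_B ≈ 37.60°

sin θ_c = n₂/n₁, so n₂/n₁ = sin 50.36° = 0.7701.
Brewster: tan θ_B = n₂/n₁ = 0.7701.
θ_B = arctan(0.7701) = 37.60°.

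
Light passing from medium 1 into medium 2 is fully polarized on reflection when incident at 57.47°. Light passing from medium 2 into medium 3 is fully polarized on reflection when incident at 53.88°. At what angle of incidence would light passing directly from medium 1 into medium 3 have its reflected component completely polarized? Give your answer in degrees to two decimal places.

θ_B ≈ 65.04°

n₂/n₁ = tan 57.47° = 1.5679 and n₃/n₂ = tan 53.88° = 1.3703.
n₃/n₁ = 2.1485. Then tan θ_B(1→3) = n₃/n₁, so θ_B(1→3) = arctan(2.1485) = 65.04°.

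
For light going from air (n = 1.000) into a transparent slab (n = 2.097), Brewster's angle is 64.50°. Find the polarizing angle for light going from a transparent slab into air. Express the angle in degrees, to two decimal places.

θ_B' ≈ 25.50°

tan θ_B' = n₁/n₂ = 1/tan θ_B, so θ_B' = 90° − θ_B.
θ_B' = 90° − 64.50° = 25.50°.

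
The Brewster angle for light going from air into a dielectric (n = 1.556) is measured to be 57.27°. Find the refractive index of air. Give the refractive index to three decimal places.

At the Brewster angle, tan θ_B = n₂/n₁ with n₁ on the incident side (air) and n₂ on the transmitted side (a dielectric).
n₁ = n₂ / tan θ_B = 1.556 / tan 57.27° = 1.000.

n ≈ 1.000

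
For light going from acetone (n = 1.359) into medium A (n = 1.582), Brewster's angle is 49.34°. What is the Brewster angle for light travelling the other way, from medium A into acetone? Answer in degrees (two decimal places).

The two Brewster angles are complementary: θ_B' = 90° − θ_B = 90° − 49.34° = 40.66°.

θ_B' ≈ 40.66°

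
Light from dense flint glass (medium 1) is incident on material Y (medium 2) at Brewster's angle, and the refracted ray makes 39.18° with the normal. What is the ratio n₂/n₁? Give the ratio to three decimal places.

n₂/n₁ ≈ 1.227

At Brewster incidence θ_B = 90° − θ_t = 90° − 39.18° = 50.82°.
tan θ_B = n₂/n₁, so n₂/n₁ = tan 50.82° = 1.227.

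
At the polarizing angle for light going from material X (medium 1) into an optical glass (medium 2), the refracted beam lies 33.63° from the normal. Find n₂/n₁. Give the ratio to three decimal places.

n₂/n₁ ≈ 1.503

At Brewster incidence θ_B = 90° − θ_t = 90° − 33.63° = 56.37°.
Then n₂/n₁ = tan θ_B = tan 56.37° = 1.503.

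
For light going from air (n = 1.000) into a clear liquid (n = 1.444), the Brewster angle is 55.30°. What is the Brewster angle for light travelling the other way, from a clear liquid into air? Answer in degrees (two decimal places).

θ_B' ≈ 34.70°

Reversing the direction swaps n₁ and n₂, so tan θ_B' = 1/tan θ_B and θ_B' = 90° − θ_B.
Hence θ_B' = 90° − 55.30° = 34.70°.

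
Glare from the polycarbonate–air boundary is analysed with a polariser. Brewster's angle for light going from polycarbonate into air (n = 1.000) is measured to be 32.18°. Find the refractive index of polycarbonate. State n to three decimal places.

n ≈ 1.589

Full polarization of the reflected beam means tan θ_B = n₂/n₁, where n₁ is the incident medium (polycarbonate).
n₁ = n₂ / tan θ_B = 1.000 / tan 32.18° = 1.589.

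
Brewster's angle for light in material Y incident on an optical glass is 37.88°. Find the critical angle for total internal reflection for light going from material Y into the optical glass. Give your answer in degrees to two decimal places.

n₂/n₁ = tan 37.88° = 0.7779; the critical angle satisfies sin θ_c = n₂/n₁.
θ_c = arcsin(0.7779) = 51.07°.

θ_c ≈ 51.07°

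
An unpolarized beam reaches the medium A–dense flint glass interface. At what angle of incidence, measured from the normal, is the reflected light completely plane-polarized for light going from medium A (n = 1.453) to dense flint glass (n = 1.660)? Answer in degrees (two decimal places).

The reflected p-component vanishes when tan θ_B = n₂/n₁.
Brewster's condition: tan θ_B = n₂/n₁ = 1.660/1.453 = 1.1425.
θ_B = arctan(1.1425) = 48.80°.

θ_B ≈ 48.80°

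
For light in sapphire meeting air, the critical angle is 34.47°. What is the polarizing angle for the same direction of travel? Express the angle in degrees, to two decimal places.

θ_B ≈ 29.51°

sin θ_c = n₂/n₁, so n₂/n₁ = sin 34.47° = 0.5660.
Brewster: tan θ_B = n₂/n₁ = 0.5660.
θ_B = arctan(0.5660) = 29.51°.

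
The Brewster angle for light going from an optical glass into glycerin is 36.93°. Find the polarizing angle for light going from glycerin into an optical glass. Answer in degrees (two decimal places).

θ_B' ≈ 53.07°

The two Brewster angles are complementary: θ_B' = 90° − θ_B = 90° − 36.93° = 53.07°.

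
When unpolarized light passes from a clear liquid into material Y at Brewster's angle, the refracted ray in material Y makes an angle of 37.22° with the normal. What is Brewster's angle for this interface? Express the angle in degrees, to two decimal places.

θ_B ≈ 52.78°

Brewster's condition makes the reflected and refracted beams perpendicular: θ_B + θ_t = 90°.
So θ_B = 90° − θ_t = 90° − 37.22° = 52.78°.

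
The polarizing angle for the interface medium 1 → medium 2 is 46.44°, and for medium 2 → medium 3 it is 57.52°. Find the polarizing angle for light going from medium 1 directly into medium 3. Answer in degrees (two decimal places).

θ_B ≈ 58.81°

n₂/n₁ = tan 46.44° = 1.0516 and n₃/n₂ = tan 57.52° = 1.5709.
Multiplying, n₃/n₁ = 1.0516 × 1.5709 = 1.6519, and θ_B(1→3) = arctan 1.6519 = 58.81°.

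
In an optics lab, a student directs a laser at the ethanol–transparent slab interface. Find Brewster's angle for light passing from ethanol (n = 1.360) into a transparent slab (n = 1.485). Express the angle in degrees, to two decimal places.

θ_B ≈ 47.52°

At Brewster's angle the reflected and refracted rays are perpendicular, which with Snell's law gives tan θ_B = n₂/n₁.
tan θ_B = n₂/n₁ = 1.485/1.360 = 1.0919.
So θ_B = arctan 1.0919 = 47.52°.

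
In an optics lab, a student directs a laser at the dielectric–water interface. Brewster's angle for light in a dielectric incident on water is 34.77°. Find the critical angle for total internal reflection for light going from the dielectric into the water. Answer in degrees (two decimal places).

From Brewster, n₂/n₁ = tan θ_B = tan 34.77° = 0.6942.
Then sin θ_c = n₂/n₁ = 0.6942, so θ_c = arcsin 0.6942 = 43.97°.

θ_c ≈ 43.97°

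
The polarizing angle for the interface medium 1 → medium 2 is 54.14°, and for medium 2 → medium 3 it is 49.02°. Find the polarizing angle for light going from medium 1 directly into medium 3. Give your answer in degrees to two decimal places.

θ_B ≈ 57.88°

n₂/n₁ = tan 54.14° = 1.3835 and n₃/n₂ = tan 49.02° = 1.1512.
Multiplying, n₃/n₁ = 1.3835 × 1.1512 = 1.5926, and θ_B(1→3) = arctan 1.5926 = 57.88°.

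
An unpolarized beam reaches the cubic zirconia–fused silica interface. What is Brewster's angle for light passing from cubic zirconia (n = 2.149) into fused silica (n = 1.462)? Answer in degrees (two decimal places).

Brewster's condition: tan θ_B = n₂/n₁ = 1.462/2.149 = 0.6803.
So θ_B = arctan 0.6803 = 34.23°.

θ_B ≈ 34.23°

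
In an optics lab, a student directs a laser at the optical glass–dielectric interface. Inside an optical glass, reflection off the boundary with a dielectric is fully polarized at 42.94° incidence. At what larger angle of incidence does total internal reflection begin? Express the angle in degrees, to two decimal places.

θ_c ≈ 68.52°

From Brewster, n₂/n₁ = tan θ_B = tan 42.94° = 0.9306.
Then sin θ_c = n₂/n₁ = 0.9306, so θ_c = arcsin 0.9306 = 68.52°.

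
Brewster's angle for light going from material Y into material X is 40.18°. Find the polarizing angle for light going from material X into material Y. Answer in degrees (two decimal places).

θ_B' ≈ 49.82°

Reversing the direction swaps n₁ and n₂, so tan θ_B' = 1/tan θ_B and θ_B' = 90° − θ_B.
Hence θ_B' = 90° − 40.18° = 49.82°.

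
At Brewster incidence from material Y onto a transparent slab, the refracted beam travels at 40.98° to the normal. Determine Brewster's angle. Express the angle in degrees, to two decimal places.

Brewster's condition makes the reflected and refracted beams perpendicular: θ_B + θ_t = 90°.
So θ_B = 90° − θ_t = 90° − 40.98° = 49.02°.

θ_B ≈ 49.02°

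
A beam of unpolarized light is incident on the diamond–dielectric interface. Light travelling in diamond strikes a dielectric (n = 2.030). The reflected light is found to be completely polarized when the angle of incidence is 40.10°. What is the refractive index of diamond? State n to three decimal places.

Brewster's law: tan θ_B = n₂/n₁ (light incident in diamond, refracted into a dielectric).
n₁ = n₂ / tan θ_B = 2.030 / tan 40.10° = 2.411.

n ≈ 2.411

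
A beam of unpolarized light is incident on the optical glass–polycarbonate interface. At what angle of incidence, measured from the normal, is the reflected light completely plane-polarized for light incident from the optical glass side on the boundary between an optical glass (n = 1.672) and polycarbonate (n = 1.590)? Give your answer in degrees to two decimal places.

The reflected p-component vanishes when tan θ_B = n₂/n₁.
Brewster's condition: tan θ_B = n₂/n₁ = 1.590/1.672 = 0.9510.
So θ_B = arctan 0.9510 = 43.56°.

θ_B ≈ 43.56°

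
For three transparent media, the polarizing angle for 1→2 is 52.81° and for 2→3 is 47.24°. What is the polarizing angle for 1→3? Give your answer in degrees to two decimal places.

n₂/n₁ = tan 52.81° = 1.3179 and n₃/n₂ = tan 47.24° = 1.0814.
Multiplying, n₃/n₁ = 1.3179 × 1.0814 = 1.4252, and θ_B(1→3) = arctan 1.4252 = 54.94°.

θ_B ≈ 54.94°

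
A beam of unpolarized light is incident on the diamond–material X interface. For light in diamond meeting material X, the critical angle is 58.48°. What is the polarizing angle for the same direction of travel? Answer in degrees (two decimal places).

sin θ_c = n₂/n₁, so n₂/n₁ = sin 58.48° = 0.8525.
Brewster: tan θ_B = n₂/n₁ = 0.8525.
θ_B = arctan(0.8525) = 40.45°.

θ_B ≈ 40.45°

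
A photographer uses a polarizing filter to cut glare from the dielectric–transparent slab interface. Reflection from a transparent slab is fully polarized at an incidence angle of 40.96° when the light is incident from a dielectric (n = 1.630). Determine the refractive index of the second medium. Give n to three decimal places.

n ≈ 1.415

At the polarizing angle, tan θ_B = n₂/n₁ with n₁ on the incident side (a dielectric) and n₂ on the transmitted side (a transparent slab).
n₂ = n₁ tan θ_B = 1.630 × tan 40.96° = 1.415.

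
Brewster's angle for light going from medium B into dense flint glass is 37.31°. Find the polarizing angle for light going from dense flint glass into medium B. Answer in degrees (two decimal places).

tan θ_B' = n₁/n₂ = 1/tan θ_B, so θ_B' = 90° − θ_B.
θ_B' = 90° − 37.31° = 52.69°.

θ_B' ≈ 52.69°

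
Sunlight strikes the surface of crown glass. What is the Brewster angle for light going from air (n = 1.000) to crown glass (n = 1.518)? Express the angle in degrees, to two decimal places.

tan θ_B = n₂/n₁ = 1.518/1.000 = 1.5180. Taking the arctangent, θ_B = 56.62°.

θ_B ≈ 56.62°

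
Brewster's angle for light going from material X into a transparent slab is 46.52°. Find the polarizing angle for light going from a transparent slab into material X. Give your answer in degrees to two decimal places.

θ_B' ≈ 43.48°

Reversing the direction swaps n₁ and n₂, so tan θ_B' = 1/tan θ_B and θ_B' = 90° − θ_B.
Hence θ_B' = 90° − 46.52° = 43.48°.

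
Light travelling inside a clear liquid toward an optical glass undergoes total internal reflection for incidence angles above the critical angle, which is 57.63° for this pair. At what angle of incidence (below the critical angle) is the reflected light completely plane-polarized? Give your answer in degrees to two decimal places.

At the critical angle sin θ_c = n₂/n₁, giving n₂/n₁ = sin 57.63° = 0.8446.
Then tan θ_B = n₂/n₁ = 0.8446, so θ_B = arctan 0.8446 = 40.18°.

θ_B ≈ 40.18°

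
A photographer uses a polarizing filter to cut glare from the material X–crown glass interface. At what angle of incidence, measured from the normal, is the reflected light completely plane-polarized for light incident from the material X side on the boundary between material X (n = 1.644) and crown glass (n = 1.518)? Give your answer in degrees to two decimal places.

θ_B ≈ 42.72°

Brewster's condition: tan θ_B = n₂/n₁ = 1.518/1.644 = 0.9234.
So θ_B = arctan 0.9234 = 42.72°.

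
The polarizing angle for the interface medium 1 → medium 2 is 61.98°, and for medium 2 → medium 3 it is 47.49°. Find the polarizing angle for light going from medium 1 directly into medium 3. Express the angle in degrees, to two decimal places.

Each Brewster angle gives a ratio: n₂/n₁ = tan 61.98° = 1.8791, n₃/n₂ = tan 47.49° = 1.0909.
So n₃/n₁ = (n₂/n₁)(n₃/n₂) = 1.8791 × 1.0909 = 2.0500.
θ_B(1→3) = arctan(2.0500) = 64.00°.

θ_B ≈ 64.00°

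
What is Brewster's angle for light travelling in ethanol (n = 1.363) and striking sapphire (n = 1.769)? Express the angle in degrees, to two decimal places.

θ_B ≈ 52.39°

Brewster's condition: tan θ_B = n₂/n₁ = 1.769/1.363 = 1.2979. Taking the arctangent, θ_B = 52.39°.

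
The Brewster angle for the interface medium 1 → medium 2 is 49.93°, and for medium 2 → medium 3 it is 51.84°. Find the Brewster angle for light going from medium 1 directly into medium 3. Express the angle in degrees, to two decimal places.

θ_B ≈ 56.54°

Each Brewster angle gives a ratio: n₂/n₁ = tan 49.93° = 1.1888, n₃/n₂ = tan 51.84° = 1.2726.
So n₃/n₁ = (n₂/n₁)(n₃/n₂) = 1.1888 × 1.2726 = 1.5129.
θ_B(1→3) = arctan(1.5129) = 56.54°.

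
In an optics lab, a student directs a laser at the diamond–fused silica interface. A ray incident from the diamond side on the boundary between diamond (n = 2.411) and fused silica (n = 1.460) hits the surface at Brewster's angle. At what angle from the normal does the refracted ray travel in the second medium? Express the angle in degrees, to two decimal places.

θ_B = arctan(n₂/n₁) = arctan(1.460/2.411) = 31.20°.
At Brewster's angle the reflected and refracted rays are perpendicular, so θ_t = 90° − θ_B = 90° − 31.20° = 58.80°.

θ_t ≈ 58.80°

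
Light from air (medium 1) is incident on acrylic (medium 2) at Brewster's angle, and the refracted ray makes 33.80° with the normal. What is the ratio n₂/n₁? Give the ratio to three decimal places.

At Brewster incidence θ_B = 90° − θ_t = 90° − 33.80° = 56.20°.
tan θ_B = n₂/n₁, so n₂/n₁ = tan 56.20° = 1.494.

n₂/n₁ ≈ 1.494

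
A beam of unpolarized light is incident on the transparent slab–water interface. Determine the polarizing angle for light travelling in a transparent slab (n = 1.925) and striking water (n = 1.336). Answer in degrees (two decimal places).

θ_B ≈ 34.76°

The reflected p-component vanishes when tan θ_B = n₂/n₁.
Here n₂/n₁ = 1.336/1.925 = 0.6940, and Brewster's law gives tan θ_B = n₂/n₁.
θ_B = arctan(0.6940) = 34.76°.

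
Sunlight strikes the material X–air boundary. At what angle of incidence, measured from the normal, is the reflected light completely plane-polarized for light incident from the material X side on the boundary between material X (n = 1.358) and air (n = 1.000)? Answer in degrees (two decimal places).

θ_B ≈ 36.37°

Brewster's condition: tan θ_B = n₂/n₁ = 1.000/1.358 = 0.7364. Taking the arctangent, θ_B = 36.37°.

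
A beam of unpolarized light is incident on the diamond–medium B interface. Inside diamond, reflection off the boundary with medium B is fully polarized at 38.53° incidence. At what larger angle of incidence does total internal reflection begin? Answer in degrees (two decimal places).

n₂/n₁ = tan 38.53° = 0.7963; the critical angle satisfies sin θ_c = n₂/n₁.
θ_c = arcsin(0.7963) = 52.78°.

θ_c ≈ 52.78°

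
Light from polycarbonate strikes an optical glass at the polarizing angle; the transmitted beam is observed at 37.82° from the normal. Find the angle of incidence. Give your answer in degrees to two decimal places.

At Brewster's angle the reflected and refracted rays are perpendicular, so θ_B + θ_t = 90°.
θ_B = 90° − 37.82° = 52.18°.

θ_B ≈ 52.18°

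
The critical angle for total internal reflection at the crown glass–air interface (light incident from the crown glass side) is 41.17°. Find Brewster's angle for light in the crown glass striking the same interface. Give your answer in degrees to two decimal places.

At the critical angle sin θ_c = n₂/n₁, giving n₂/n₁ = sin 41.17° = 0.6583.
Then tan θ_B = n₂/n₁ = 0.6583, so θ_B = arctan 0.6583 = 33.36°.

θ_B ≈ 33.36°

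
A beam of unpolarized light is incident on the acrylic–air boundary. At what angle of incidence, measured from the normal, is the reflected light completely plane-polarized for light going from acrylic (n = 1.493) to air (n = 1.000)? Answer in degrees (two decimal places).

The reflected p-component vanishes when tan θ_B = n₂/n₁.
Brewster's condition: tan θ_B = n₂/n₁ = 1.000/1.493 = 0.6698.
θ_B = arctan(0.6698) = 33.81°.

θ_B ≈ 33.81°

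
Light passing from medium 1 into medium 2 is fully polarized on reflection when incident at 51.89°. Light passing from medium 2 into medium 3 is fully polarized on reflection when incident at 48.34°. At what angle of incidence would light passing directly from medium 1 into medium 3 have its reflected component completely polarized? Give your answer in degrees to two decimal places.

Each Brewster angle gives a ratio: n₂/n₁ = tan 51.89° = 1.2749, n₃/n₂ = tan 48.34° = 1.1240.
So n₃/n₁ = (n₂/n₁)(n₃/n₂) = 1.2749 × 1.1240 = 1.4329.
θ_B(1→3) = arctan(1.4329) = 55.09°.

θ_B ≈ 55.09°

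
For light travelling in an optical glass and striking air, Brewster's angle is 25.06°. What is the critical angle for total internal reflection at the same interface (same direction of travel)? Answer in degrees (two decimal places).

θ_c ≈ 27.88°

tan θ_B = n₂/n₁ = tan 25.06° = 0.4676.
Total internal reflection: sin θ_c = n₂/n₁ = 0.4676.
θ_c = arcsin(0.4676) = 27.88°.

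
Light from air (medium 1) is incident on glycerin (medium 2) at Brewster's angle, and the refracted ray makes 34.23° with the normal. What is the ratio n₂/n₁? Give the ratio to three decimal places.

n₂/n₁ ≈ 1.470

At Brewster incidence θ_B = 90° − θ_t = 90° − 34.23° = 55.77°.
tan θ_B = n₂/n₁, so n₂/n₁ = tan 55.77° = 1.470.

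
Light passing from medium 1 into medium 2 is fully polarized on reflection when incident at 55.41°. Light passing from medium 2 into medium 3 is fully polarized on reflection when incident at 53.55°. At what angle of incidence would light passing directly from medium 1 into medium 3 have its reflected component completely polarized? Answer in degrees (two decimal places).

θ_B ≈ 63.01°

n₂/n₁ = tan 55.41° = 1.4501 and n₃/n₂ = tan 53.55° = 1.3539.
So n₃/n₁ = (n₂/n₁)(n₃/n₂) = 1.4501 × 1.3539 = 1.9633.
θ_B(1→3) = arctan(1.9633) = 63.01°.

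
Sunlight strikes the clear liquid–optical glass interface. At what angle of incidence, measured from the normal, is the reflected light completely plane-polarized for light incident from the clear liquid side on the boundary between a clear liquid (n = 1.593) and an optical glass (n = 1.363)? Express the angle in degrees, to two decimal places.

The reflected p-component vanishes when tan θ_B = n₂/n₁.
Here n₂/n₁ = 1.363/1.593 = 0.8556, and Brewster's law gives tan θ_B = n₂/n₁. Taking the arctangent, θ_B = 40.55°.

θ_B ≈ 40.55°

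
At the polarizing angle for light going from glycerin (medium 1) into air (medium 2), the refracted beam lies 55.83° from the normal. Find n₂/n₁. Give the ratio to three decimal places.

n₂/n₁ ≈ 0.679

θ_B + θ_t = 90°, so θ_B = 90° − 55.83° = 34.17°.
tan θ_B = n₂/n₁, so n₂/n₁ = tan 34.17° = 0.679.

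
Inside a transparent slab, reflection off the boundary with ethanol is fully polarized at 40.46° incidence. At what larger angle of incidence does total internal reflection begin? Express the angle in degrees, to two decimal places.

θ_c ≈ 58.53°

tan θ_B = n₂/n₁ = tan 40.46° = 0.8529.
Total internal reflection: sin θ_c = n₂/n₁ = 0.8529.
θ_c = arcsin(0.8529) = 58.53°.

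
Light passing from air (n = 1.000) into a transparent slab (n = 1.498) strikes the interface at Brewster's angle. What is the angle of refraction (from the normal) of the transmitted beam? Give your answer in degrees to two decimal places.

θ_t ≈ 33.73°

tan θ_B = n₂/n₁ = 1.498/1.000 = 1.4980, so θ_B = 56.27°.
The refracted ray is perpendicular to the reflected ray, so θ_t = 90° − θ_B = 33.73°.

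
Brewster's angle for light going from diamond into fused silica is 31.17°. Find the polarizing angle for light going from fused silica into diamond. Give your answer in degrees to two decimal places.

θ_B' ≈ 58.83°

tan θ_B' = n₁/n₂ = 1/tan θ_B, so θ_B' = 90° − θ_B.
θ_B' = 90° − 31.17° = 58.83°.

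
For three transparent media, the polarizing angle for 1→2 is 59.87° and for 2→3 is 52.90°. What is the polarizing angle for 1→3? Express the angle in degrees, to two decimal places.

n₂/n₁ = tan 59.87° = 1.7230 and n₃/n₂ = tan 52.90° = 1.3222.
n₃/n₁ = 2.2782. Then tan θ_B(1→3) = n₃/n₁, so θ_B(1→3) = arctan(2.2782) = 66.30°.

θ_B ≈ 66.30°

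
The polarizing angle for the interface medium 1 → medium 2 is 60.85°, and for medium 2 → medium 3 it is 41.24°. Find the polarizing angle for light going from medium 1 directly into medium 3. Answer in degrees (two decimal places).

θ_B ≈ 57.54°

n₂/n₁ = tan 60.85° = 1.7930 and n₃/n₂ = tan 41.24° = 0.8767.
Multiplying, n₃/n₁ = 1.7930 × 0.8767 = 1.5718, and θ_B(1→3) = arctan 1.5718 = 57.54°.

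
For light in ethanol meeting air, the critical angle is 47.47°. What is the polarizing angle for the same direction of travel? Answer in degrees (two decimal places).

At the critical angle sin θ_c = n₂/n₁, giving n₂/n₁ = sin 47.47° = 0.7369.
Then tan θ_B = n₂/n₁ = 0.7369, so θ_B = arctan 0.7369 = 36.39°.

θ_B ≈ 36.39°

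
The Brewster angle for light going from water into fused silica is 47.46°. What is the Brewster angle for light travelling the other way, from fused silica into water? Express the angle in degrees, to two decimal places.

θ_B' ≈ 42.54°

Reversing the direction swaps n₁ and n₂, so tan θ_B' = 1/tan θ_B and θ_B' = 90° − θ_B.
Hence θ_B' = 90° − 47.46° = 42.54°.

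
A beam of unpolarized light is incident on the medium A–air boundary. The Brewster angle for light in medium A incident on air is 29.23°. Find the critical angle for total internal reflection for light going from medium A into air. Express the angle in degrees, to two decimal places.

tan θ_B = n₂/n₁ = tan 29.23° = 0.5596.
Total internal reflection: sin θ_c = n₂/n₁ = 0.5596.
θ_c = arcsin(0.5596) = 34.03°.

θ_c ≈ 34.03°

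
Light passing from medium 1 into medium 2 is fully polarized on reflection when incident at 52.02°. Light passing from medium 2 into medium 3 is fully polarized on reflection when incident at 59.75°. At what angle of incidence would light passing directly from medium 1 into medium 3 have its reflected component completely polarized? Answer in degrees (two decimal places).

Each Brewster angle gives a ratio: n₂/n₁ = tan 52.02° = 1.2809, n₃/n₂ = tan 59.75° = 1.7147.
So n₃/n₁ = (n₂/n₁)(n₃/n₂) = 1.2809 × 1.7147 = 2.1963.
θ_B(1→3) = arctan(2.1963) = 65.52°.

θ_B ≈ 65.52°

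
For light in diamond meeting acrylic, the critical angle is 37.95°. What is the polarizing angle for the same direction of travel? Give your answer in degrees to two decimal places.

n₂/n₁ = sin θ_c = sin 37.95° = 0.6150.
tan θ_B equals the same ratio, so θ_B = arctan(0.6150) = 31.59°.

θ_B ≈ 31.59°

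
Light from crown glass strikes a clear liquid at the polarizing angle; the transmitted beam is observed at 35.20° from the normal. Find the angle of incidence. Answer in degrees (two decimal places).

At Brewster's angle the reflected and refracted rays are perpendicular, so θ_B + θ_t = 90°.
So θ_B = 90° − θ_t = 90° − 35.20° = 54.80°.

θ_B ≈ 54.80°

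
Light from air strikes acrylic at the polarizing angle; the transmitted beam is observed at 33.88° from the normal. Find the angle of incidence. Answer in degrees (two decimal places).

Brewster's condition makes the reflected and refracted beams perpendicular: θ_B + θ_t = 90°.
θ_B = 90° − 33.88° = 56.12°.

θ_B ≈ 56.12°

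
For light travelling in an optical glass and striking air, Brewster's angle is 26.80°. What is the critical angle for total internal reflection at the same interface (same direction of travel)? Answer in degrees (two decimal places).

θ_c ≈ 30.34°

n₂/n₁ = tan 26.80° = 0.5051; the critical angle satisfies sin θ_c = n₂/n₁.
θ_c = arcsin(0.5051) = 30.34°.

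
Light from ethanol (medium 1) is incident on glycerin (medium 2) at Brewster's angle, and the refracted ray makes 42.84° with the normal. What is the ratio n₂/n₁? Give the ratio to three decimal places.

n₂/n₁ ≈ 1.078

At Brewster incidence θ_B = 90° − θ_t = 90° − 42.84° = 47.16°.
tan θ_B = n₂/n₁, so n₂/n₁ = tan 47.16° = 1.078.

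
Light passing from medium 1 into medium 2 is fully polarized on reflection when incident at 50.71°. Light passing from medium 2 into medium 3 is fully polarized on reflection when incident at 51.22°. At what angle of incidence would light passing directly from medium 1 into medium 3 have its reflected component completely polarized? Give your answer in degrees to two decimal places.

θ_B ≈ 56.68°

n₂/n₁ = tan 50.71° = 1.2222 and n₃/n₂ = tan 51.22° = 1.2446.
n₃/n₁ = 1.5212. Then tan θ_B(1→3) = n₃/n₁, so θ_B(1→3) = arctan(1.5212) = 56.68°.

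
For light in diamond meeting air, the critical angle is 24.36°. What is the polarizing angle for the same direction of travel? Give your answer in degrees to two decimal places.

θ_B ≈ 22.41°

n₂/n₁ = sin θ_c = sin 24.36° = 0.4125.
tan θ_B equals the same ratio, so θ_B = arctan(0.4125) = 22.41°.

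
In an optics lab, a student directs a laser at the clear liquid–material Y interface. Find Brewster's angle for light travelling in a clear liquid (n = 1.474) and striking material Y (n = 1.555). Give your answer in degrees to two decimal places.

θ_B ≈ 46.53°

At Brewster's angle the reflected and refracted rays are perpendicular, which with Snell's law gives tan θ_B = n₂/n₁.
Brewster's condition: tan θ_B = n₂/n₁ = 1.555/1.474 = 1.0550. Taking the arctangent, θ_B = 46.53°.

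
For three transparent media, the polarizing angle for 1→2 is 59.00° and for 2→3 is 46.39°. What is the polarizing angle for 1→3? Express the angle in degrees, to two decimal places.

θ_B ≈ 60.21°

n₂/n₁ = tan 59.00° = 1.6643 and n₃/n₂ = tan 46.39° = 1.0497.
So n₃/n₁ = (n₂/n₁)(n₃/n₂) = 1.6643 × 1.0497 = 1.7471.
θ_B(1→3) = arctan(1.7471) = 60.21°.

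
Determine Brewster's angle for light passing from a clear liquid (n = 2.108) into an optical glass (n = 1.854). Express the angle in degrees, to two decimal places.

Brewster's condition: tan θ_B = n₂/n₁ = 1.854/2.108 = 0.8795. Taking the arctangent, θ_B = 41.33°.

θ_B ≈ 41.33°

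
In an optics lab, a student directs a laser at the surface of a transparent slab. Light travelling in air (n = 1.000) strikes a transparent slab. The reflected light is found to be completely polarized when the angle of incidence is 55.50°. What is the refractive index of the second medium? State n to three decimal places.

n ≈ 1.455

At the Brewster angle, tan θ_B = n₂/n₁ with n₁ on the incident side (air) and n₂ on the transmitted side (a transparent slab).
n₂ = n₁ tan θ_B = 1.000 × tan 55.50° = 1.455.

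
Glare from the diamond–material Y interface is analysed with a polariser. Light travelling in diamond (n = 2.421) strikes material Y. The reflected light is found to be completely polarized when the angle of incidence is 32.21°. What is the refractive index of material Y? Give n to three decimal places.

n ≈ 1.525

At Brewster's angle, tan θ_B = n₂/n₁ with n₁ on the incident side (diamond) and n₂ on the transmitted side (material Y).
n₂ = n₁ tan θ_B = 2.421 × tan 32.21° = 1.525.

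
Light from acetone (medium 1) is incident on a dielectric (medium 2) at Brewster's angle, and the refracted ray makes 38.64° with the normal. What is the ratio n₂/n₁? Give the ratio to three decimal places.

n₂/n₁ ≈ 1.251

θ_B + θ_t = 90°, so θ_B = 90° − 38.64° = 51.36°.
tan θ_B = n₂/n₁, so n₂/n₁ = tan 51.36° = 1.251.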